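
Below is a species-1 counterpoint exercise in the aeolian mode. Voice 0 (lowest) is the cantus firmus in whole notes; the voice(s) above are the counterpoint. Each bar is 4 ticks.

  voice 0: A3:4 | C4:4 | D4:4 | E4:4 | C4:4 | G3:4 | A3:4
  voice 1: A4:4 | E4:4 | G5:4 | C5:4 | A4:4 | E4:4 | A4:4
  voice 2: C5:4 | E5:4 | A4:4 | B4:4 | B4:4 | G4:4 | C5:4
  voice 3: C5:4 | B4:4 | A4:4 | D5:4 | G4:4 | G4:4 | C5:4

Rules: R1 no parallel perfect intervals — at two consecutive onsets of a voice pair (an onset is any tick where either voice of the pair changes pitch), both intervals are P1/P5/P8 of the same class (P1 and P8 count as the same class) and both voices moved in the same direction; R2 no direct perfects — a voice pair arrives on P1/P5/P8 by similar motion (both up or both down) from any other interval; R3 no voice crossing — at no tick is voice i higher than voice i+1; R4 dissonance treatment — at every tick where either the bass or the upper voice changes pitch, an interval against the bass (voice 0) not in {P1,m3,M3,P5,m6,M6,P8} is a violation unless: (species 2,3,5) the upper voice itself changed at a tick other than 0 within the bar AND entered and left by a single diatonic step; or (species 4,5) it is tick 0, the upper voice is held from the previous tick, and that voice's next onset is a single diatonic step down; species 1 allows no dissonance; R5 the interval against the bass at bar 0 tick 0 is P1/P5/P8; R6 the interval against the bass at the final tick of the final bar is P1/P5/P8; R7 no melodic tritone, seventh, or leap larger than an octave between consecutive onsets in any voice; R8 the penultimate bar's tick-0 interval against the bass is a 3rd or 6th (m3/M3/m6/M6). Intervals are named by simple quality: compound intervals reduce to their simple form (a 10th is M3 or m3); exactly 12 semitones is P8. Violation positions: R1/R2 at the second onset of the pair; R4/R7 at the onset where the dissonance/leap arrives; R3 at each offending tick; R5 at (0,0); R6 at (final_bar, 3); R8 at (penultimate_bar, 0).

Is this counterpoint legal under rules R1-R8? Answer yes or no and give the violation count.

bar 0: v0=A3 v1=A4 v2=C5 v3=C5 (m3)
bar 1: v0=C4 v1=E4 v2=E5 v3=B4 (M7)
bar 2: v0=D4 v1=G5 v2=A4 v3=A4 (P5)
bar 3: v0=E4 v1=C5 v2=B4 v3=D5 (m7)
bar 4: v0=C4 v1=A4 v2=B4 v3=G4 (P5)
bar 5: v0=G3 v1=E4 v2=G4 v3=G4 (P8)
bar 6: v0=A3 v1=A4 v2=C5 v3=C5 (m3)
  R5 @ bar0.0: opens on m3
  R5 @ bar0.0: opens on m3
  R2 @ bar1.0: A4/C5 m3 -> E4/B4 P5 similar
  R3 @ bar1.0: E5 above B4
  R4 @ bar1.0: C4/B4 M7 untreated
  R3 @ bar1.1: E5 above B4
  R3 @ bar1.2: E5 above B4
  R3 @ bar1.3: E5 above B4
  R2 @ bar2.0: E5/B4 P4 -> A4/A4 P1 similar
  R3 @ bar2.0: G5 above A4
  R4 @ bar2.0: D4/G5 P4 untreated
  R7 @ bar2.0: E4->G5 leap 15st
  R3 @ bar2.1: G5 above A4
  R3 @ bar2.2: G5 above A4
  R3 @ bar2.3: G5 above A4
  R1 @ bar3.0: D4/A4 P5 -> E4/B4 P5 similar
  R3 @ bar3.0: C5 above B4
  R4 @ bar3.0: E4/D5 m7 untreated
  R3 @ bar3.1: C5 above B4
  R3 @ bar3.2: C5 above B4
  R3 @ bar3.3: C5 above B4
  R2 @ bar4.0: E4/D5 m7 -> C4/G4 P5 similar
  R3 @ bar4.0: B4 above G4
  R4 @ bar4.0: C4/B4 M7 untreated
  R3 @ bar4.1: B4 above G4
  R3 @ bar4.2: B4 above G4
  R3 @ bar4.3: B4 above G4
  R2 @ bar5.0: C4/B4 M7 -> G3/G4 P8 similar
  R8 @ bar5.0: penult P8 not 3rd/6th
  R8 @ bar5.0: penult P8 not 3rd/6th
  R1 @ bar6.0: G4/G4 P1 -> C5/C5 P1 similar
  R2 @ bar6.0: G3/E4 M6 -> A3/A4 P8 similar
  R6 @ bar6.3: closes on m3
  R6 @ bar6.3: closes on m3

No (34 violations)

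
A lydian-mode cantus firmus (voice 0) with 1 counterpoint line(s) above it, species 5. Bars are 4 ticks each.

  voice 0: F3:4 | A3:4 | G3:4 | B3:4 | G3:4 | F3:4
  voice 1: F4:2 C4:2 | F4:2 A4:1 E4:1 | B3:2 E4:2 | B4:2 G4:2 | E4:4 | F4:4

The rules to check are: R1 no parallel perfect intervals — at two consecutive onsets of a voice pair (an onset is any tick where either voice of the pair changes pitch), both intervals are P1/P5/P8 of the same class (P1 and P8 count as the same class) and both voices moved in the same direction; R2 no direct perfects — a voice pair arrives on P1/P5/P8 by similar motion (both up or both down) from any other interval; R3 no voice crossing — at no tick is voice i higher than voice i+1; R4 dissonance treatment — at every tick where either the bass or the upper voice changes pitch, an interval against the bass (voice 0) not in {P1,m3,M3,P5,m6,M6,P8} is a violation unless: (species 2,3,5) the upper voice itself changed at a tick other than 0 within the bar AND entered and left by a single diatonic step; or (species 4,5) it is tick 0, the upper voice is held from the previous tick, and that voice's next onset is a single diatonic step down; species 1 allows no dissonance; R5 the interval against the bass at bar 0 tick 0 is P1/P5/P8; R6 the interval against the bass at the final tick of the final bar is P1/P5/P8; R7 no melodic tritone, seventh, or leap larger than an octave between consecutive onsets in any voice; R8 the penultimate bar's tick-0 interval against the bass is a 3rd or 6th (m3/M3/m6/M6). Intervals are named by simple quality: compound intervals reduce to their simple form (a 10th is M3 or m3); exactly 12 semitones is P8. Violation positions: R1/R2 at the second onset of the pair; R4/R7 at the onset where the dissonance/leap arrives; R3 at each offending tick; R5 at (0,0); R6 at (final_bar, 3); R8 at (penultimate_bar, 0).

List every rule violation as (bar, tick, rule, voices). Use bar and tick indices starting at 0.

bar 0: v0=F3 v1=F4 downbeat P8
bar 1: v0=A3 v1=F4 downbeat m6
bar 2: v0=G3 v1=B3 downbeat M3
bar 3: v0=B3 v1=B4 downbeat P8
bar 4: v0=G3 v1=E4 downbeat M6
bar 5: v0=F3 v1=F4 downbeat P8
  -> R2 @ bar 3 tick 0 v(0, 1): G3/E4 M6 -> B3/B4 P8 similar

(3, 0, R2, (0, 1))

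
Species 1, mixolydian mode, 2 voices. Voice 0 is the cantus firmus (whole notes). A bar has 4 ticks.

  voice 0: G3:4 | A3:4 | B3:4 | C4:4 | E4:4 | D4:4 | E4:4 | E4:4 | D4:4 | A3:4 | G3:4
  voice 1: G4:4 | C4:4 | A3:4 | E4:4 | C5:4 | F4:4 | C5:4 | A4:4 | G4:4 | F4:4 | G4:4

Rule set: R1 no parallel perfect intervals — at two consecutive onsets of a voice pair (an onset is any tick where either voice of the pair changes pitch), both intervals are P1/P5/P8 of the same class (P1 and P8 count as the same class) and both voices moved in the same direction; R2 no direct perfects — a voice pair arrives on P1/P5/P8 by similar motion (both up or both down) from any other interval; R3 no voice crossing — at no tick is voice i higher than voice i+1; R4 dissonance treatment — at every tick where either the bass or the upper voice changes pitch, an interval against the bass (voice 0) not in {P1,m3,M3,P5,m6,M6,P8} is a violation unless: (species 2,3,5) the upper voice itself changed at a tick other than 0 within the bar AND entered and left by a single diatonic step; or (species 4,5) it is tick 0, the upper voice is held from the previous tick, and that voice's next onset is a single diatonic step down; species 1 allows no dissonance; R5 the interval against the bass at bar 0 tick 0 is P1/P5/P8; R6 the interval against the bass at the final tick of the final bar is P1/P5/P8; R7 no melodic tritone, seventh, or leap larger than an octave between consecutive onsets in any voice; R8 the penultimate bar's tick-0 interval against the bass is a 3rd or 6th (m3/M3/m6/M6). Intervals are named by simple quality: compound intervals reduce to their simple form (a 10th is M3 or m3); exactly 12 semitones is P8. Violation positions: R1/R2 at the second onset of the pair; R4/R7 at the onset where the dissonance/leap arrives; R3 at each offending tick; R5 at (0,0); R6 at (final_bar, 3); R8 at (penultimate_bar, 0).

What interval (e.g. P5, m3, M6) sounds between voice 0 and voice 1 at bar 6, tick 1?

m6

voice 0=E4 voice 1=C5 -> m6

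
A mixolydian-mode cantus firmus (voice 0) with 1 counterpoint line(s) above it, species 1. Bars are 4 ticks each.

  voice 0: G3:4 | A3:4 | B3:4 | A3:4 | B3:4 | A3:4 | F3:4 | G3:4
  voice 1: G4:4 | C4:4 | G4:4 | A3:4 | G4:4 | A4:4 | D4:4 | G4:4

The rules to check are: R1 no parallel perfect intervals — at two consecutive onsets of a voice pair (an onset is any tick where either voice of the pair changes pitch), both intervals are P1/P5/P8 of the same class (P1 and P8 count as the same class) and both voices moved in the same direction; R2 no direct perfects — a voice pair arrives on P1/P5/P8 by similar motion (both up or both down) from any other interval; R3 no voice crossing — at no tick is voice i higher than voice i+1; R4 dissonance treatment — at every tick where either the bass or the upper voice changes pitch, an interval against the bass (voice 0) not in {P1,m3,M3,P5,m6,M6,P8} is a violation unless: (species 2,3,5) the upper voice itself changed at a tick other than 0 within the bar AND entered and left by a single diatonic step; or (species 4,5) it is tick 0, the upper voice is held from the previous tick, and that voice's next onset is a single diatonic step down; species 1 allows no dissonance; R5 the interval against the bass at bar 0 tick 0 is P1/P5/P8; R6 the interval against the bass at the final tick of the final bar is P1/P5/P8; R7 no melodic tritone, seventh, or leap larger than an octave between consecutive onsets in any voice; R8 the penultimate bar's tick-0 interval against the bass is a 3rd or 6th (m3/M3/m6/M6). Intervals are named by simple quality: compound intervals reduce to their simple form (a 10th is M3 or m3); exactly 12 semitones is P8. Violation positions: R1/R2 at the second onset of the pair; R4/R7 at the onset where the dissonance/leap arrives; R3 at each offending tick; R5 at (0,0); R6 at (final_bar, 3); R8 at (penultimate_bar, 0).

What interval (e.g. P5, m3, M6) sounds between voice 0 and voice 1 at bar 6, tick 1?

M6

voice 0=F3 voice 1=D4 -> M6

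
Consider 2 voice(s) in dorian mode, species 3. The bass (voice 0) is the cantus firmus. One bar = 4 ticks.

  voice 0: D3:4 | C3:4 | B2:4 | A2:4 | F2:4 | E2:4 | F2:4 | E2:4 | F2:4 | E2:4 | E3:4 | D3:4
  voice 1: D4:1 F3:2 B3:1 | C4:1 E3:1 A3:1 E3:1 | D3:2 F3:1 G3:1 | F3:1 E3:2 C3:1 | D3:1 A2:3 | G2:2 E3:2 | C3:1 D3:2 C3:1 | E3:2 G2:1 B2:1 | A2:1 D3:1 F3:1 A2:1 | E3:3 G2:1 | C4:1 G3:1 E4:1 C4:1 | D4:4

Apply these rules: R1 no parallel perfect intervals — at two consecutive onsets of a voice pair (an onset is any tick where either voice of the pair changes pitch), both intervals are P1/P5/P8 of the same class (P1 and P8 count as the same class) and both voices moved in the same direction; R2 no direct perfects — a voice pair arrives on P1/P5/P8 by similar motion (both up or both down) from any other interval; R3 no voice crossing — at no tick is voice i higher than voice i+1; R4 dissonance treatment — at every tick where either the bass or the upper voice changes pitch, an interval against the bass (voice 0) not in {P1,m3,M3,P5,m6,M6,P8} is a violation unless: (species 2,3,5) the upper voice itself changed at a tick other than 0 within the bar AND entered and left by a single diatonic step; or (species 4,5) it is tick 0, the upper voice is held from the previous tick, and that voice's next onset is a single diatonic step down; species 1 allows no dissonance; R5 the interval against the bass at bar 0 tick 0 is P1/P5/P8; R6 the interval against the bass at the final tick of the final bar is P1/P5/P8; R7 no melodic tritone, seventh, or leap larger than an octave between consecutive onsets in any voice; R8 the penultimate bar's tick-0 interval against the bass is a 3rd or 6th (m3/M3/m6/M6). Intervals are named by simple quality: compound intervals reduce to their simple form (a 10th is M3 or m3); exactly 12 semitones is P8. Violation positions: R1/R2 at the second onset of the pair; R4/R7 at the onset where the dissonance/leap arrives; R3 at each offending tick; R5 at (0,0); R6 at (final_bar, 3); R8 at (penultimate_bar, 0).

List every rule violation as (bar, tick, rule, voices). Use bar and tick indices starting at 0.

(0, 3, R7, (1,))
(2, 2, R4, (0, 1))
(10, 0, R7, (1,))

bar 0: v0=D3 v1=D4 downbeat P8
bar 1: v0=C3 v1=C4 downbeat P8
bar 2: v0=B2 v1=D3 downbeat m3
bar 3: v0=A2 v1=F3 downbeat m6
bar 4: v0=F2 v1=D3 downbeat M6
bar 5: v0=E2 v1=G2 downbeat m3
bar 6: v0=F2 v1=C3 downbeat P5
bar 7: v0=E2 v1=E3 downbeat P8
bar 8: v0=F2 v1=A2 downbeat M3
bar 9: v0=E2 v1=E3 downbeat P8
bar 10: v0=E3 v1=C4 downbeat m6
bar 11: v0=D3 v1=D4 downbeat P8
  -> R7 @ bar 0 tick 3 v(1,): F3->B3 leap 6st
  -> R4 @ bar 2 tick 2 v(0, 1): B2/F3 TT untreated
  -> R7 @ bar 10 tick 0 v(1,): G2->C4 leap 17st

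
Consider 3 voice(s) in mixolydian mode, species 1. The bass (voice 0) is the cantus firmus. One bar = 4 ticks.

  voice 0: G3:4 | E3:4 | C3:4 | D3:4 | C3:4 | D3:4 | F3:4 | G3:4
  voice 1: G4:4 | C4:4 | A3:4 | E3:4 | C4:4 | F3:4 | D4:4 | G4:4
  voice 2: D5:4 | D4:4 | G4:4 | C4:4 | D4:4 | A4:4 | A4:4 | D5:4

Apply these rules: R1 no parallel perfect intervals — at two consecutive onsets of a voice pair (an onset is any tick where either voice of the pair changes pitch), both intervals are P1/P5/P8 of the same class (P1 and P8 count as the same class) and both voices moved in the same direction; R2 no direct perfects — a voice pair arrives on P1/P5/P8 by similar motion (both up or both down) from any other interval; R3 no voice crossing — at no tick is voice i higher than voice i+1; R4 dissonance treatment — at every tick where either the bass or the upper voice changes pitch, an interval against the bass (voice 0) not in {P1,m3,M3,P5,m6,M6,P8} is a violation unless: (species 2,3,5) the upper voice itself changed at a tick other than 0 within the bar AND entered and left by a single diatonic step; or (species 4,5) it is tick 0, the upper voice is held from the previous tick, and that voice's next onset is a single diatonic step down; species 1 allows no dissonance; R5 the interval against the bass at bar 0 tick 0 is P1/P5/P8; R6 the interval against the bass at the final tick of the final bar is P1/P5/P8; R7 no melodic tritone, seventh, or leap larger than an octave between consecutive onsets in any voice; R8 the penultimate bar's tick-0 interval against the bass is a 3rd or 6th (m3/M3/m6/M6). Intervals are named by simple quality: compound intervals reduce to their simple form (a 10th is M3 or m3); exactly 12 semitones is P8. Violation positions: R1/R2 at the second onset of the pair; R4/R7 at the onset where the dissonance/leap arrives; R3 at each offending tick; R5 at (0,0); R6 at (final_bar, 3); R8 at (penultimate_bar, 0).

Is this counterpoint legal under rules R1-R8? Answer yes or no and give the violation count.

No (8 violations)

bar 0: v0=G3 v1=G4 v2=D5 (P5)
bar 1: v0=E3 v1=C4 v2=D4 (m7)
bar 2: v0=C3 v1=A3 v2=G4 (P5)
bar 3: v0=D3 v1=E3 v2=C4 (m7)
bar 4: v0=C3 v1=C4 v2=D4 (M2)
bar 5: v0=D3 v1=F3 v2=A4 (P5)
bar 6: v0=F3 v1=D4 v2=A4 (M3)
bar 7: v0=G3 v1=G4 v2=D5 (P5)
  R4 @ bar1.0: E3/D4 m7 untreated
  R4 @ bar3.0: D3/E3 M2 untreated
  R4 @ bar3.0: D3/C4 m7 untreated
  R4 @ bar4.0: C3/D4 M2 untreated
  R2 @ bar5.0: C3/D4 M2 -> D3/A4 P5 similar
  R1 @ bar7.0: D4/A4 P5 -> G4/D5 P5 similar
  R2 @ bar7.0: F3/D4 M6 -> G3/G4 P8 similar
  R2 @ bar7.0: F3/A4 M3 -> G3/D5 P5 similar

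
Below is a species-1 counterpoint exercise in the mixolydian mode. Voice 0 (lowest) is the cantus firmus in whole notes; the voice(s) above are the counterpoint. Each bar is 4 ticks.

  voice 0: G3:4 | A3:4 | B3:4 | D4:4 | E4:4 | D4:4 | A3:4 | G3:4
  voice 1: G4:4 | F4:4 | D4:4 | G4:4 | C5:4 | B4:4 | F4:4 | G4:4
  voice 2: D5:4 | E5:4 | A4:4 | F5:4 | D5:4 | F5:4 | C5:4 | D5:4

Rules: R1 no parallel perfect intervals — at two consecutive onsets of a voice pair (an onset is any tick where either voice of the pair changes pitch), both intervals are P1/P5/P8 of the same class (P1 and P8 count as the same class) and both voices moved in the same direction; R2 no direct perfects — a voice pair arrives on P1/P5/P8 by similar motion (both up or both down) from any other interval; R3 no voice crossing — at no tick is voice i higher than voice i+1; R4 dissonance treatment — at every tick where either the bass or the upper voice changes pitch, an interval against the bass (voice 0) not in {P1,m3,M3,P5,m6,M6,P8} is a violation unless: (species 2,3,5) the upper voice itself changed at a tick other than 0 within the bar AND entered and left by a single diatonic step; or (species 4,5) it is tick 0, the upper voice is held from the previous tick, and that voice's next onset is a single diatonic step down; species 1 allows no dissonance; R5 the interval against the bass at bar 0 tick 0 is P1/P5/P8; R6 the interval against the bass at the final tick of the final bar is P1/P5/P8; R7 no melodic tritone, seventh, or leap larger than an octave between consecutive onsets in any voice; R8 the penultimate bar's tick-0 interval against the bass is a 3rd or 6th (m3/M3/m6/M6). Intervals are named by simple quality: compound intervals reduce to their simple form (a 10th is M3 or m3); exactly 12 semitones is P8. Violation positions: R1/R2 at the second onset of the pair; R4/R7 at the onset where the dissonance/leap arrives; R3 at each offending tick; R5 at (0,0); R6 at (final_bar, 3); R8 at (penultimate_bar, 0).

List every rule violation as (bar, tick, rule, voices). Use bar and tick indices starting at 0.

bar 0: v0=G3 v1=G4 v2=D5 downbeat P5
bar 1: v0=A3 v1=F4 v2=E5 downbeat P5
bar 2: v0=B3 v1=D4 v2=A4 downbeat m7
bar 3: v0=D4 v1=G4 v2=F5 downbeat m3
bar 4: v0=E4 v1=C5 v2=D5 downbeat m7
bar 5: v0=D4 v1=B4 v2=F5 downbeat m3
bar 6: v0=A3 v1=F4 v2=C5 downbeat m3
bar 7: v0=G3 v1=G4 v2=D5 downbeat P5
  -> R1 @ bar 1 tick 0 v(0, 2): G3/D5 P5 -> A3/E5 P5 similar
  -> R2 @ bar 2 tick 0 v(1, 2): F4/E5 M7 -> D4/A4 P5 similar
  -> R4 @ bar 2 tick 0 v(0, 2): B3/A4 m7 untreated
  -> R4 @ bar 3 tick 0 v(0, 1): D4/G4 P4 untreated
  -> R4 @ bar 4 tick 0 v(0, 2): E4/D5 m7 untreated
  -> R2 @ bar 6 tick 0 v(1, 2): B4/F5 TT -> F4/C5 P5 similar
  -> R7 @ bar 6 tick 0 v(1,): B4->F4 leap 6st
  -> R1 @ bar 7 tick 0 v(1, 2): F4/C5 P5 -> G4/D5 P5 similar

(1, 0, R1, (0, 2))
(2, 0, R2, (1, 2))
(2, 0, R4, (0, 2))
(3, 0, R4, (0, 1))
(4, 0, R4, (0, 2))
(6, 0, R2, (1, 2))
(6, 0, R7, (1,))
(7, 0, R1, (1, 2))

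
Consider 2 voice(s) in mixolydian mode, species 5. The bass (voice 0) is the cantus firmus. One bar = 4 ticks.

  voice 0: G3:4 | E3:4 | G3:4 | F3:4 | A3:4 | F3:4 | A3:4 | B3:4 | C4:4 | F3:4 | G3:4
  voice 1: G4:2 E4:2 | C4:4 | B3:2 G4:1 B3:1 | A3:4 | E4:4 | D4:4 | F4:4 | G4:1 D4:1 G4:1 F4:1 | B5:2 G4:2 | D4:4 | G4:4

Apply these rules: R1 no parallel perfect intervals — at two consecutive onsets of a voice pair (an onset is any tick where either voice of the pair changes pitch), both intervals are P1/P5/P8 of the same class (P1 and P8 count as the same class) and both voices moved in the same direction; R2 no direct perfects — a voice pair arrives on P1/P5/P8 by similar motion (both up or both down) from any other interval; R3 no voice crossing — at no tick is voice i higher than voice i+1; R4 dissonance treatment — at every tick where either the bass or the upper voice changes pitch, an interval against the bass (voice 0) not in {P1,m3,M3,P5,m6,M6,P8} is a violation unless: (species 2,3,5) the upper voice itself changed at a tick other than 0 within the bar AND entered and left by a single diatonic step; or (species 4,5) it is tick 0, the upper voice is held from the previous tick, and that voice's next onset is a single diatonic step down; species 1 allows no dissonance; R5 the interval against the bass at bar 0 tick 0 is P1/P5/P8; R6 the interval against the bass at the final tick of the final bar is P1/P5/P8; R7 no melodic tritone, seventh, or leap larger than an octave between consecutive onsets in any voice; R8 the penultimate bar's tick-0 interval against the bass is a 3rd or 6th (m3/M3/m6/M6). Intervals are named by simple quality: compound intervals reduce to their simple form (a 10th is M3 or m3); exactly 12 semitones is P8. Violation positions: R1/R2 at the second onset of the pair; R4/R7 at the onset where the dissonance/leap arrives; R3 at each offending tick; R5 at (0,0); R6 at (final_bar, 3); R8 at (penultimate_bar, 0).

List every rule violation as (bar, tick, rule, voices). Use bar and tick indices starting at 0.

bar 0: v0=G3 v1=G4 downbeat P8
bar 1: v0=E3 v1=C4 downbeat m6
bar 2: v0=G3 v1=B3 downbeat M3
bar 3: v0=F3 v1=A3 downbeat M3
bar 4: v0=A3 v1=E4 downbeat P5
bar 5: v0=F3 v1=D4 downbeat M6
bar 6: v0=A3 v1=F4 downbeat m6
bar 7: v0=B3 v1=G4 downbeat m6
bar 8: v0=C4 v1=B5 downbeat M7
bar 9: v0=F3 v1=D4 downbeat M6
bar 10: v0=G3 v1=G4 downbeat P8
  -> R2 @ bar 4 tick 0 v(0, 1): F3/A3 M3 -> A3/E4 P5 similar
  -> R4 @ bar 7 tick 3 v(0, 1): B3/F4 TT untreated
  -> R4 @ bar 8 tick 0 v(0, 1): C4/B5 M7 untreated
  -> R7 @ bar 8 tick 0 v(1,): F4->B5 leap 18st
  -> R7 @ bar 8 tick 2 v(1,): B5->G4 leap 16st
  -> R2 @ bar 10 tick 0 v(0, 1): F3/D4 M6 -> G3/G4 P8 similar

(4, 0, R2, (0, 1))
(7, 3, R4, (0, 1))
(8, 0, R4, (0, 1))
(8, 0, R7, (1,))
(8, 2, R7, (1,))
(10, 0, R2, (0, 1))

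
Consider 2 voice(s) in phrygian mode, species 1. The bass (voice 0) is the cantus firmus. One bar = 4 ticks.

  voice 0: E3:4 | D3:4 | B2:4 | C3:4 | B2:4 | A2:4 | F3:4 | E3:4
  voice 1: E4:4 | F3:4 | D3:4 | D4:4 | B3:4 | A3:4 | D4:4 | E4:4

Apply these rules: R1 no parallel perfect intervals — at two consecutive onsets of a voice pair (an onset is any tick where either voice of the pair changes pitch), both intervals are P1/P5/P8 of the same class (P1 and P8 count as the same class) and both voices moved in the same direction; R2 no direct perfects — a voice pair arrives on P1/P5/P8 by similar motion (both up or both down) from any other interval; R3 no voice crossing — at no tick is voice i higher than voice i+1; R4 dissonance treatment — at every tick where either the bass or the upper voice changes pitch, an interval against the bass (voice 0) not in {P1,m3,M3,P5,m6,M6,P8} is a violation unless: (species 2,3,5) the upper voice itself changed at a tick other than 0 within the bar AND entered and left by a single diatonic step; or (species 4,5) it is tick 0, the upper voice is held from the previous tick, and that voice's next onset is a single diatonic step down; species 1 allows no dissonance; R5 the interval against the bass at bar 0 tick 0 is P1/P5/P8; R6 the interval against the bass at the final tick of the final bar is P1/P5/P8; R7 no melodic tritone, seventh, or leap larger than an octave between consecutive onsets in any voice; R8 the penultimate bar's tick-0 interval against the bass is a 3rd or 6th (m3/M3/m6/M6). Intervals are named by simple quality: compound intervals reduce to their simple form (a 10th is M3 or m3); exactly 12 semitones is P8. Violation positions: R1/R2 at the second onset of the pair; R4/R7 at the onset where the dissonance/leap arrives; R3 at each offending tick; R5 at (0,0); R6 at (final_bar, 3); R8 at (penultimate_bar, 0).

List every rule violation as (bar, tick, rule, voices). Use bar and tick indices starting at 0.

bar 0: v0=E3 v1=E4 downbeat P8
bar 1: v0=D3 v1=F3 downbeat m3
bar 2: v0=B2 v1=D3 downbeat m3
bar 3: v0=C3 v1=D4 downbeat M2
bar 4: v0=B2 v1=B3 downbeat P8
bar 5: v0=A2 v1=A3 downbeat P8
bar 6: v0=F3 v1=D4 downbeat M6
bar 7: v0=E3 v1=E4 downbeat P8
  -> R7 @ bar 1 tick 0 v(1,): E4->F3 leap 11st
  -> R4 @ bar 3 tick 0 v(0, 1): C3/D4 M2 untreated
  -> R2 @ bar 4 tick 0 v(0, 1): C3/D4 M2 -> B2/B3 P8 similar
  -> R1 @ bar 5 tick 0 v(0, 1): B2/B3 P8 -> A2/A3 P8 similar

(1, 0, R7, (1,))
(3, 0, R4, (0, 1))
(4, 0, R2, (0, 1))
(5, 0, R1, (0, 1))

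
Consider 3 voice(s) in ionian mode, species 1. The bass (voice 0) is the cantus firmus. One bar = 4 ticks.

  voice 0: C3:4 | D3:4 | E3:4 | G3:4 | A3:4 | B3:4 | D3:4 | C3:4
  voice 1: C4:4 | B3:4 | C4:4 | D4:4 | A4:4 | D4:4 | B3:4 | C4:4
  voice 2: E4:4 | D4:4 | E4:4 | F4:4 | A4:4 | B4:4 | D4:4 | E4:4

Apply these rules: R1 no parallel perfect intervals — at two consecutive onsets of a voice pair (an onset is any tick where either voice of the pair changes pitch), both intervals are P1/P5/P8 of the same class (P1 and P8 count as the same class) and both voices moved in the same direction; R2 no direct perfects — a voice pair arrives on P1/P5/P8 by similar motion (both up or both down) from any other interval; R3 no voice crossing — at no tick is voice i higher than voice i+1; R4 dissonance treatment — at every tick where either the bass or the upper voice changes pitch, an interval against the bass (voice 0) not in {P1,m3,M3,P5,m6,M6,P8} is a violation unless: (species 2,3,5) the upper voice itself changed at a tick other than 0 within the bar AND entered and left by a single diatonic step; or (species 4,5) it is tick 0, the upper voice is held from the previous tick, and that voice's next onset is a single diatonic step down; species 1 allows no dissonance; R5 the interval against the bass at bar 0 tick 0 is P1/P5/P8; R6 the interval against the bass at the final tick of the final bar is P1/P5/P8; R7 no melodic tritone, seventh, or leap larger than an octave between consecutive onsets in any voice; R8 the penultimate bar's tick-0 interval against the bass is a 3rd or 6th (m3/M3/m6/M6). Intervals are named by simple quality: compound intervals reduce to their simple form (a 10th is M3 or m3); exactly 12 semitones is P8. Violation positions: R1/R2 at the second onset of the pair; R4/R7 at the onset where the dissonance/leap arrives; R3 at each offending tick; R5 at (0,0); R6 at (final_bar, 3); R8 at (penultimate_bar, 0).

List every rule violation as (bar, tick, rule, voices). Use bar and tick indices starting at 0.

(0, 0, R5, (0, 2))
(2, 0, R1, (0, 2))
(3, 0, R2, (0, 1))
(3, 0, R4, (0, 2))
(4, 0, R2, (0, 1))
(4, 0, R2, (0, 2))
(4, 0, R2, (1, 2))
(5, 0, R1, (0, 2))
(6, 0, R1, (0, 2))
(6, 0, R8, (0, 2))
(7, 3, R6, (0, 2))

bar 0: v0=C3 v1=C4 v2=E4 downbeat M3
bar 1: v0=D3 v1=B3 v2=D4 downbeat P8
bar 2: v0=E3 v1=C4 v2=E4 downbeat P8
bar 3: v0=G3 v1=D4 v2=F4 downbeat m7
bar 4: v0=A3 v1=A4 v2=A4 downbeat P8
bar 5: v0=B3 v1=D4 v2=B4 downbeat P8
bar 6: v0=D3 v1=B3 v2=D4 downbeat P8
bar 7: v0=C3 v1=C4 v2=E4 downbeat M3
  -> R5 @ bar 0 tick 0 v(0, 2): opens on M3
  -> R1 @ bar 2 tick 0 v(0, 2): D3/D4 P8 -> E3/E4 P8 similar
  -> R2 @ bar 3 tick 0 v(0, 1): E3/C4 m6 -> G3/D4 P5 similar
  -> R4 @ bar 3 tick 0 v(0, 2): G3/F4 m7 untreated
  -> R2 @ bar 4 tick 0 v(0, 1): G3/D4 P5 -> A3/A4 P8 similar
  -> R2 @ bar 4 tick 0 v(0, 2): G3/F4 m7 -> A3/A4 P8 similar
  -> R2 @ bar 4 tick 0 v(1, 2): D4/F4 m3 -> A4/A4 P1 similar
  -> R1 @ bar 5 tick 0 v(0, 2): A3/A4 P8 -> B3/B4 P8 similar
  -> R1 @ bar 6 tick 0 v(0, 2): B3/B4 P8 -> D3/D4 P8 similar
  -> R8 @ bar 6 tick 0 v(0, 2): penult P8 not 3rd/6th
  -> R6 @ bar 7 tick 3 v(0, 2): closes on M3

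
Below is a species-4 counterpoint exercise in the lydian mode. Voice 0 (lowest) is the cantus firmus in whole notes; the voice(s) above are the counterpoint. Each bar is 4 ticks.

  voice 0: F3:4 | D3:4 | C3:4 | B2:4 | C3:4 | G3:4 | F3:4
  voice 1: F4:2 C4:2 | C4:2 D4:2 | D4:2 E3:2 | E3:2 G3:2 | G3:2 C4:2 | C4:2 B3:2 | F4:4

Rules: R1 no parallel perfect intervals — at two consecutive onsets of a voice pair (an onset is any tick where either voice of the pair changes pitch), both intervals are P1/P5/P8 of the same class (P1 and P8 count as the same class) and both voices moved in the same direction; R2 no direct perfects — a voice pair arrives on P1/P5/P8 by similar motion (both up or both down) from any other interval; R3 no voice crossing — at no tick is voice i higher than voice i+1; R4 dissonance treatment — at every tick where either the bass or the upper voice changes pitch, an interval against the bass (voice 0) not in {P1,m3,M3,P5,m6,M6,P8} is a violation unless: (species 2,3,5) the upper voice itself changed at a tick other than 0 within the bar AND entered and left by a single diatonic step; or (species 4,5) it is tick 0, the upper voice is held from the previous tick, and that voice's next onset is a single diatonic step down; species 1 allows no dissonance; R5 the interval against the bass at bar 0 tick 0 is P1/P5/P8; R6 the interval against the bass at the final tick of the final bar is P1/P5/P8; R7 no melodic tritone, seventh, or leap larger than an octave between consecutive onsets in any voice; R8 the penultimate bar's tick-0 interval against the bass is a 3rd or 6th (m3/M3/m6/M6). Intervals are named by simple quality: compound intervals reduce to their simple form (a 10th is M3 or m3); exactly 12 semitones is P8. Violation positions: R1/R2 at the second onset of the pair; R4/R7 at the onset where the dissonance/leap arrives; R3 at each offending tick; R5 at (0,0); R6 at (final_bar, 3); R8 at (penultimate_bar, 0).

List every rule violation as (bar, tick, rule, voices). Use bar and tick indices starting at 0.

(1, 0, R4, (0, 1))
(2, 0, R4, (0, 1))
(2, 2, R7, (1,))
(3, 0, R4, (0, 1))
(5, 0, R8, (0, 1))
(6, 0, R7, (1,))

bar 0: v0=F3 v1=F4 downbeat P8
bar 1: v0=D3 v1=C4 downbeat m7
bar 2: v0=C3 v1=D4 downbeat M2
bar 3: v0=B2 v1=E3 downbeat P4
bar 4: v0=C3 v1=G3 downbeat P5
bar 5: v0=G3 v1=C4 downbeat P4
bar 6: v0=F3 v1=F4 downbeat P8
  -> R4 @ bar 1 tick 0 v(0, 1): D3/C4 m7 untreated
  -> R4 @ bar 2 tick 0 v(0, 1): C3/D4 M2 untreated
  -> R7 @ bar 2 tick 2 v(1,): D4->E3 leap 10st
  -> R4 @ bar 3 tick 0 v(0, 1): B2/E3 P4 untreated
  -> R8 @ bar 5 tick 0 v(0, 1): penult P4 not 3rd/6th
  -> R7 @ bar 6 tick 0 v(1,): B3->F4 leap 6st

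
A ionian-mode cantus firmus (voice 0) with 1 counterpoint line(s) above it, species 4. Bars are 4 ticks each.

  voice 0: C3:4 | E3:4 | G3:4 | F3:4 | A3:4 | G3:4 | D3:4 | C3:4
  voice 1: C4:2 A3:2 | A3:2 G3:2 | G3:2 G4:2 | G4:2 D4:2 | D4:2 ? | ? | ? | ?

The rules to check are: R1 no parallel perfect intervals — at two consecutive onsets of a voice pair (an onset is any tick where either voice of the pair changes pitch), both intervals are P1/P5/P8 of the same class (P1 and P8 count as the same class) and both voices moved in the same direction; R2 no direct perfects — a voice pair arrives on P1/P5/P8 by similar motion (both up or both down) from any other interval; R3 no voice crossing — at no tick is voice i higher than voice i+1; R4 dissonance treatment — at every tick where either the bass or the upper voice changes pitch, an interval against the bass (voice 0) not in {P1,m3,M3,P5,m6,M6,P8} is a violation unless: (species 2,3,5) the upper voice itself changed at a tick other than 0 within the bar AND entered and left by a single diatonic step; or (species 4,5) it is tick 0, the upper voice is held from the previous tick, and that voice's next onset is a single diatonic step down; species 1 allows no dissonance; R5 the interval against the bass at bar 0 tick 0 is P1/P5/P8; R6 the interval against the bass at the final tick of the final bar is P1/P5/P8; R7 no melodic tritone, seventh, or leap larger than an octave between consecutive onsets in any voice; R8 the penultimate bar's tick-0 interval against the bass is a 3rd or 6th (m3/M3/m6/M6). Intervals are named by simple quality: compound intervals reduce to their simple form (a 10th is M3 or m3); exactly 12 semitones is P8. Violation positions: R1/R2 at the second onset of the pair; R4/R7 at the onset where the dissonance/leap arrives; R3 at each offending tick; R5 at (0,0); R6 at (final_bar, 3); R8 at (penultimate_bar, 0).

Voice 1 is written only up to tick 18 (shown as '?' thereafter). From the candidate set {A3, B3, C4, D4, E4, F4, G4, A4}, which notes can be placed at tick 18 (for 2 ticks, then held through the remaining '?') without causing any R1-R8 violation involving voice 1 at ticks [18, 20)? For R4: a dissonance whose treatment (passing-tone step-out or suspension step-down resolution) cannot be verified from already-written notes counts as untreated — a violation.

{A3, A4, C4, D4, E4, F4}

A3: legal
B3: violates R4
C4: legal
D4: legal
E4: legal
F4: legal
G4: violates R4
A4: legal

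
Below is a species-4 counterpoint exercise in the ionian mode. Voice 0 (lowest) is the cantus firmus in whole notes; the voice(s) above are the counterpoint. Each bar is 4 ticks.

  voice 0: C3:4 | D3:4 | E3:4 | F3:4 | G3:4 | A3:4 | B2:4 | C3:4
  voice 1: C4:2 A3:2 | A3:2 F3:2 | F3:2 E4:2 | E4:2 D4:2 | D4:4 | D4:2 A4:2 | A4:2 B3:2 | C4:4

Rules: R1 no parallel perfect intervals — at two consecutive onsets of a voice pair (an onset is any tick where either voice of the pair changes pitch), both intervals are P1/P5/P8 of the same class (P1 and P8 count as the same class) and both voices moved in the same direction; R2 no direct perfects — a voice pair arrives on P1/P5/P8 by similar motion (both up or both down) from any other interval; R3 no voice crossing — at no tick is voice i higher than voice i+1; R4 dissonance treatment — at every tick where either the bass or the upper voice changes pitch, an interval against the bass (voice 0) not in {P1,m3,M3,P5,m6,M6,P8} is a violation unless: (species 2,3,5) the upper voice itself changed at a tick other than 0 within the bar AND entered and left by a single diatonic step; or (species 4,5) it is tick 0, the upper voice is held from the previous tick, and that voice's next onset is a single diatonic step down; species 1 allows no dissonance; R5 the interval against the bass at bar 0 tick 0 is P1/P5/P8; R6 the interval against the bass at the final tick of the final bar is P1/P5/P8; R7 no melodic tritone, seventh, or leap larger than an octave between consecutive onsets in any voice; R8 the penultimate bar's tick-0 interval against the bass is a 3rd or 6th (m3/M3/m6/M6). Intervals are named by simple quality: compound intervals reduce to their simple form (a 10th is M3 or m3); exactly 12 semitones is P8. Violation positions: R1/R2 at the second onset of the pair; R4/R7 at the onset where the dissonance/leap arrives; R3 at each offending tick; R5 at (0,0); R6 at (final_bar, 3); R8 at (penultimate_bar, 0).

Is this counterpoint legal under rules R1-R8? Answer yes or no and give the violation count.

bar 0: v0=C3 v1=C4 (P8)
bar 1: v0=D3 v1=A3 (P5)
bar 2: v0=E3 v1=F3 (m2)
bar 3: v0=F3 v1=E4 (M7)
bar 4: v0=G3 v1=D4 (P5)
bar 5: v0=A3 v1=D4 (P4)
bar 6: v0=B2 v1=A4 (m7)
bar 7: v0=C3 v1=C4 (P8)
  R4 @ bar2.0: E3/F3 m2 untreated
  R7 @ bar2.2: F3->E4 leap 11st
  R4 @ bar5.0: A3/D4 P4 untreated
  R4 @ bar6.0: B2/A4 m7 untreated
  R7 @ bar6.0: A3->B2 leap 10st
  R8 @ bar6.0: penult m7 not 3rd/6th
  R7 @ bar6.2: A4->B3 leap 10st
  R1 @ bar7.0: B2/B3 P8 -> C3/C4 P8 similar

No (8 violations)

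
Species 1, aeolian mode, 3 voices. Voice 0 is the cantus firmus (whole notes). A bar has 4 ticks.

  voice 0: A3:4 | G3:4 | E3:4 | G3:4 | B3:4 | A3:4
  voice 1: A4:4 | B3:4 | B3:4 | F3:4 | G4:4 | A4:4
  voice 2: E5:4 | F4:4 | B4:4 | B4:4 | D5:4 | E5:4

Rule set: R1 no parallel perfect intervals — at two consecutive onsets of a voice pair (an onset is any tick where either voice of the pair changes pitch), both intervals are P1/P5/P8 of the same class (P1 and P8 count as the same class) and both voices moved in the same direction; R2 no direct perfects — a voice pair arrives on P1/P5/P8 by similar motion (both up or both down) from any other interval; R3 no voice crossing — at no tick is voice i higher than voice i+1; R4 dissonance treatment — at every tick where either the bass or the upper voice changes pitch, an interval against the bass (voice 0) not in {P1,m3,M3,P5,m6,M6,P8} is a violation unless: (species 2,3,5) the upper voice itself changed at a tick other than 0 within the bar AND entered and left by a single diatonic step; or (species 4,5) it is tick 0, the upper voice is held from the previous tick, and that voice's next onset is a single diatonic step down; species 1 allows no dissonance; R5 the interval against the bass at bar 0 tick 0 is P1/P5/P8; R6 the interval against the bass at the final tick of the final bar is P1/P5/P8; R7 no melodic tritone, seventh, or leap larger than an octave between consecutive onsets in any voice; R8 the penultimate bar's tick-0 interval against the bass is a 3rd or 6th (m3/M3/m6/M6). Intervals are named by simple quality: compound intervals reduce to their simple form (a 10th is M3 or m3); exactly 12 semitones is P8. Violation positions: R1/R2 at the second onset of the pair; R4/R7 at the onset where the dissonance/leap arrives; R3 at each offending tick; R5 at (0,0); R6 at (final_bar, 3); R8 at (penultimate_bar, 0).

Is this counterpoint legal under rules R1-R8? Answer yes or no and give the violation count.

bar 0: v0=A3 v1=A4 v2=E5 (P5)
bar 1: v0=G3 v1=B3 v2=F4 (m7)
bar 2: v0=E3 v1=B3 v2=B4 (P5)
bar 3: v0=G3 v1=F3 v2=B4 (M3)
bar 4: v0=B3 v1=G4 v2=D5 (m3)
bar 5: v0=A3 v1=A4 v2=E5 (P5)
  R4 @ bar1.0: G3/F4 m7 untreated
  R7 @ bar1.0: A4->B3 leap 10st
  R7 @ bar1.0: E5->F4 leap 11st
  R7 @ bar2.0: F4->B4 leap 6st
  R3 @ bar3.0: G3 above F3
  R4 @ bar3.0: G3/F3 M2 untreated
  R7 @ bar3.0: B3->F3 leap 6st
  R3 @ bar3.1: G3 above F3
  R3 @ bar3.2: G3 above F3
  R3 @ bar3.3: G3 above F3
  R2 @ bar4.0: F3/B4 TT -> G4/D5 P5 similar
  R7 @ bar4.0: F3->G4 leap 14st
  R1 @ bar5.0: G4/D5 P5 -> A4/E5 P5 similar

No (13 violations)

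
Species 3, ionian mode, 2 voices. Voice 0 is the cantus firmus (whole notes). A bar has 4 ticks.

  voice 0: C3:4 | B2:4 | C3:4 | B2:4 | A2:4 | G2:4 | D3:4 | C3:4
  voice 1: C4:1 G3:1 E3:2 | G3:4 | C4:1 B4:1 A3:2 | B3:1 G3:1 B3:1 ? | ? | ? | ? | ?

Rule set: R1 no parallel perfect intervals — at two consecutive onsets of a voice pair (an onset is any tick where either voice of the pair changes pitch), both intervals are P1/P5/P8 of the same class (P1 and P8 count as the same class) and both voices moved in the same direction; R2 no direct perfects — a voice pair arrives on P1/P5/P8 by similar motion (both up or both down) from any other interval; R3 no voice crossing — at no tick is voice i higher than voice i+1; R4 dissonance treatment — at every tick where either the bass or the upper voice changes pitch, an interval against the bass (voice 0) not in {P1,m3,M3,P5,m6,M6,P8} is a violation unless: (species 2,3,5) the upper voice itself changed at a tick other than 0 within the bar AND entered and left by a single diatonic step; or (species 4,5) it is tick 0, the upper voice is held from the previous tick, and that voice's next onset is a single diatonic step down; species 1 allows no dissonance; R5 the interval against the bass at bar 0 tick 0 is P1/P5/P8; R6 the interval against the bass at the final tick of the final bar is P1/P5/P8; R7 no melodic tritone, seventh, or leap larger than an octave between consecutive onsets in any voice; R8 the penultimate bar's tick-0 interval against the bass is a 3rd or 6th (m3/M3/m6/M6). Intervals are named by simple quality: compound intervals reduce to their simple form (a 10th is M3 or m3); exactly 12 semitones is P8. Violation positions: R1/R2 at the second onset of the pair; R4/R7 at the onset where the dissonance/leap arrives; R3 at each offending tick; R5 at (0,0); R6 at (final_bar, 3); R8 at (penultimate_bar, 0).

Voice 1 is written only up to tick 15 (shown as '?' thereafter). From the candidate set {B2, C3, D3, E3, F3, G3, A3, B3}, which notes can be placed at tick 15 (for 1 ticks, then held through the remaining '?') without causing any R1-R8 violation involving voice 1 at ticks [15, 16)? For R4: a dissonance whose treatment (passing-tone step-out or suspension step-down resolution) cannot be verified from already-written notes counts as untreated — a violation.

{B2, B3, D3, G3}

B2: legal
C3: violates R4,R7
D3: legal
E3: violates R4
F3: violates R4,R7
G3: legal
A3: violates R4
B3: legal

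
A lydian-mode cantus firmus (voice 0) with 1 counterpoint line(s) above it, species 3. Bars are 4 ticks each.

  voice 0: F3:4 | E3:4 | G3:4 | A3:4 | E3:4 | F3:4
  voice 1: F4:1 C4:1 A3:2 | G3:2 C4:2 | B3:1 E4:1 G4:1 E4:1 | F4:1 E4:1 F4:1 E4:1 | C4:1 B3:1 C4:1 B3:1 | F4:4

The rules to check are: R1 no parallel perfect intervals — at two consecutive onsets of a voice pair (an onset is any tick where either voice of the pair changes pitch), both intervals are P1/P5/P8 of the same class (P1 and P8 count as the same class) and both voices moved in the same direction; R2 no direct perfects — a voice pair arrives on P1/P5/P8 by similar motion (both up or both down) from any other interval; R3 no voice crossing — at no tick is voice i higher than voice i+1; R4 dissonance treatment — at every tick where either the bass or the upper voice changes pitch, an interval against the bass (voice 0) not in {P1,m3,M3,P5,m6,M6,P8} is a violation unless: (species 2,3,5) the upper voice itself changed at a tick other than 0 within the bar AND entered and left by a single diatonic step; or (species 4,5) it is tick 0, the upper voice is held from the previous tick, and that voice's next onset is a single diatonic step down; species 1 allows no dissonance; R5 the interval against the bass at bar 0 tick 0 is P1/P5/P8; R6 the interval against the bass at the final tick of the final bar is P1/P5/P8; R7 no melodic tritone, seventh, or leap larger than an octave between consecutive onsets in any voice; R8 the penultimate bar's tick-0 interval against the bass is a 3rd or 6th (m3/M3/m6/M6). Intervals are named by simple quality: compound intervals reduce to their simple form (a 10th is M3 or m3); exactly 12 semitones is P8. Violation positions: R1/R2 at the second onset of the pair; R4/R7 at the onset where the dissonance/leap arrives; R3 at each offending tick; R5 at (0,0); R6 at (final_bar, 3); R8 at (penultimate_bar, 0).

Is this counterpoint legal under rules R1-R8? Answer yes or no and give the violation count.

bar 0: v0=F3 v1=F4 (P8)
bar 1: v0=E3 v1=G3 (m3)
bar 2: v0=G3 v1=B3 (M3)
bar 3: v0=A3 v1=F4 (m6)
bar 4: v0=E3 v1=C4 (m6)
bar 5: v0=F3 v1=F4 (P8)
  R2 @ bar5.0: E3/B3 P5 -> F3/F4 P8 similar
  R7 @ bar5.0: B3->F4 leap 6st

No (2 violations)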